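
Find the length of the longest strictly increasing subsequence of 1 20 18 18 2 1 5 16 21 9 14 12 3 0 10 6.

Let dp[i] be the longest increasing subsequence ending at position i. Then dp = [1, 2, 2, 2, 2, 1, 3, 4, 5, 4, 5, 5, 3, 1, 5, 4].
The maximum is 5; one witness is 1, 2, 5, 16, 21 at positions 1,5,7,8,9.

5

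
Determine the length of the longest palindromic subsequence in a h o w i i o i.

4

Using dp[i][j] = 2 + dp[i+1][j−1] if the ends match, else max(dp[i+1][j], dp[i][j−1]):
dp[1][8] = 4. A witness is oiio at positions 3,5,6,7.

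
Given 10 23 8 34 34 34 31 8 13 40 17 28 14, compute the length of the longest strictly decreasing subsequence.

4

Scanning left to right, the best length ending at each element is: 10→1, 23→1, 8→2, 34→1, 34→1, 34→1, 31→2, 8→3, 13→3, 40→1, 17→3, 28→3, 14→4.
So the longest decreasing subsequence has length 4, e.g. 34, 31, 17, 14.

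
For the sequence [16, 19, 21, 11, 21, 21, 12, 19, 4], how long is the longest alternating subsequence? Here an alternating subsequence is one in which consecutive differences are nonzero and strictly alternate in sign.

7

A longest alternating subsequence is 16, 19, 11, 21, 12, 19, 4 (positions 1,2,4,5,7,8,9); its 6 consecutive differences strictly alternate in sign, and length 7 is optimal.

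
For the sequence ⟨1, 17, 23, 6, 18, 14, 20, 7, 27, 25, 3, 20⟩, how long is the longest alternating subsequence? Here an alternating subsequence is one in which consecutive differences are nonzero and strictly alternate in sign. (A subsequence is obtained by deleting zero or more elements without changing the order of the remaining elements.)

Track the best alternating length ending on an up-step vs a down-step at each position: up/down = 1/1, 2/1, 2/1, 2/3, 4/3, 4/5, 6/3, 4/7, 8/1, 8/9, 2/9, 10/9.
The maximum over both is 10; one such subsequence is 1, 17, 6, 18, 14, 20, 7, 27, 3, 20.

10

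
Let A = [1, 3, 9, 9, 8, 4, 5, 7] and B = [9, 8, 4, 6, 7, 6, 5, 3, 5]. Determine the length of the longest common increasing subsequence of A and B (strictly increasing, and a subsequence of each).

For each value that appears in both, track the longest common increasing run ending there.
The best achievable length is 2; one witness is 4, 7 (A-positions 6,8, B-positions 3,5).

2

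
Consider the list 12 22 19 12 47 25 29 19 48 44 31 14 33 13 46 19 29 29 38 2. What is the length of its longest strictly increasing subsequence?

7

Let dp[i] be the longest increasing subsequence ending at position i. Then dp = [1, 2, 2, 1, 3, 3, 4, 2, 5, 5, 5, 2, 6, 2, 7, 3, 4, 4, 7, 1].
The maximum is 7; one witness is 12, 22, 25, 29, 31, 33, 46 at positions 1,2,6,7,11,13,15.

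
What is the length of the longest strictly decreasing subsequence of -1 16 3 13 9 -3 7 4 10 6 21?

Scanning left to right, the best length ending at each element is: -1→1, 16→1, 3→2, 13→2, 9→3, -3→4, 7→4, 4→5, 10→3, 6→5, 21→1.
So the longest decreasing subsequence has length 5, e.g. 16, 13, 9, 7, 4.

5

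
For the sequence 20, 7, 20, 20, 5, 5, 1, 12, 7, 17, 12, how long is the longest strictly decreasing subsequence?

One longest decreasing subsequence is 20, 7, 5, 1 (positions 1,2,5,7), of length 4; no longer one exists.

4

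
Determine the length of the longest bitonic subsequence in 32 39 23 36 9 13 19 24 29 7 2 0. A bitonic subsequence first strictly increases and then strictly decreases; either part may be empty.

Let inc[i] be the LIS ending at i and dec[i] the longest strictly decreasing subsequence starting at i. inc = [1, 2, 1, 2, 1, 2, 3, 4, 5, 1, 1, 1], dec = [6, 6, 5, 5, 4, 4, 4, 4, 4, 3, 2, 1].
max_i inc[i]+dec[i]−1 = 8, with one witness 9, 13, 19, 24, 29, 7, 2, 0.

8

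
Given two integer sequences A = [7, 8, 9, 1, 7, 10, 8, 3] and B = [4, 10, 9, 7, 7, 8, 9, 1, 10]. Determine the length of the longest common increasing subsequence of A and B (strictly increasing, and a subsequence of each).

4

For each value that appears in both, track the longest common increasing run ending there.
The best achievable length is 4; one witness is 7, 8, 9, 10 (A-positions 1,2,3,6, B-positions 4,6,7,9).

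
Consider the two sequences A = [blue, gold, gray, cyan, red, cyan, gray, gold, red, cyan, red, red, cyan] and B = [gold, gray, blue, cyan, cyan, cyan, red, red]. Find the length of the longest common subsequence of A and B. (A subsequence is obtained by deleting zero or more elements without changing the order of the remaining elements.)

7

Backtracking the LCS table gives one alignment: gold (A2,B1) → gray (A3,B2) → cyan (A4,B4) → cyan (A6,B5) → cyan (A10,B6) → red (A11,B7) → red (A12,B8).
So the longest common subsequence has length 7.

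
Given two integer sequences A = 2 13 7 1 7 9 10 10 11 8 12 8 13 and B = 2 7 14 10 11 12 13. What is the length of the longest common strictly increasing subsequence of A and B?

6

For each value that appears in both, track the longest common increasing run ending there.
The best achievable length is 6; one witness is 2, 7, 10, 11, 12, 13 (A-positions 1,3,7,9,11,13, B-positions 1,2,4,5,6,7).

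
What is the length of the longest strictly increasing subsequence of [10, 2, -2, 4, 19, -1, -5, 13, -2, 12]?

Scanning left to right, the best length ending at each element is: 10→1, 2→1, -2→1, 4→2, 19→3, -1→2, -5→1, 13→3, -2→2, 12→3.
So the longest increasing subsequence has length 3, e.g. 2, 4, 19.

3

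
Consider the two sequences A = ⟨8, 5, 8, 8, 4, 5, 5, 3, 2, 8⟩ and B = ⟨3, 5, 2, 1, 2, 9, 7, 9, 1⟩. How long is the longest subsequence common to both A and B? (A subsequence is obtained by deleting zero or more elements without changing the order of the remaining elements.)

2

A longest common subsequence is 5, 2 (length 2); the LCS DP confirms no longer common subsequence exists.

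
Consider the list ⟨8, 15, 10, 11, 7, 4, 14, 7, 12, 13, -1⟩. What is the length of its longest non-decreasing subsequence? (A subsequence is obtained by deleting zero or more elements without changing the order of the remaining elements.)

5

Scanning left to right, the best length ending at each element is: 8→1, 15→2, 10→2, 11→3, 7→1, 4→1, 14→4, 7→2, 12→4, 13→5, -1→1.
So the longest non-decreasing subsequence has length 5, e.g. 8, 10, 11, 12, 13.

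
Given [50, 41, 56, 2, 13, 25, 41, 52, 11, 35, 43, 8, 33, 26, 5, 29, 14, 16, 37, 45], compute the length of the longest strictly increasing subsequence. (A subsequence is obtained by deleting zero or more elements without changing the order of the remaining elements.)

Let dp[i] be the longest increasing subsequence ending at position i. Then dp = [1, 1, 2, 1, 2, 3, 4, 5, 2, 4, 5, 2, 4, 4, 2, 5, 3, 4, 6, 7].
The maximum is 7; one witness is 2, 13, 25, 26, 29, 37, 45 at positions 4,5,6,14,16,19,20.

7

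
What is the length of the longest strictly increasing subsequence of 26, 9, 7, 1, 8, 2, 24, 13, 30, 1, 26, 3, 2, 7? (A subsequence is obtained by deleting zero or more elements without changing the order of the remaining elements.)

One longest increasing subsequence is 7, 8, 24, 30 (positions 3,5,7,9), of length 4; no longer one exists.

4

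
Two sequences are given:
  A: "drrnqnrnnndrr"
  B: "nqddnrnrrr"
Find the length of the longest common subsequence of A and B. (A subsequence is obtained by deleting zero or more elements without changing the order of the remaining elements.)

Backtracking the LCS table gives one alignment: n (A4,B1) → q (A5,B2) → n (A6,B5) → r (A7,B6) → n (A8,B7) → r (A12,B9) → r (A13,B10).
So the longest common subsequence has length 7.

7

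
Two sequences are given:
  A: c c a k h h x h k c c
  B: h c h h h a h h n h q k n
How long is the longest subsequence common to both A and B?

A longest common subsequence is cahhhk (length 6); the LCS DP confirms no longer common subsequence exists.

6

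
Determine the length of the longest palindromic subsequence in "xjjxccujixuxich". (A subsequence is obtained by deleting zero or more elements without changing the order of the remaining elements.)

One longest palindromic subsequence is cixuxic (positions 6,9,10,11,12,13,14); it reads the same forward and backward, and the interval DP gives dp[1][15] = 7.

7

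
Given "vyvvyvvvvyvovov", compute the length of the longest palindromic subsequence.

12

One longest palindromic subsequence is vvvyvvvvyvvv (positions 1,3,4,5,6,7,8,9,10,11,13,15); it reads the same forward and backward, and the interval DP gives dp[1][15] = 12.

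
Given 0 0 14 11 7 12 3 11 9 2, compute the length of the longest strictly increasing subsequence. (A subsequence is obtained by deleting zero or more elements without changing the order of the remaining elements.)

One longest increasing subsequence is 0, 11, 12 (positions 1,4,6), of length 3; no longer one exists.

3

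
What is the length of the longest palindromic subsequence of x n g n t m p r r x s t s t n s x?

One longest palindromic subsequence is xntststnx (positions 1,4,5,11,12,13,14,15,17); it reads the same forward and backward, and the interval DP gives dp[1][17] = 9.

9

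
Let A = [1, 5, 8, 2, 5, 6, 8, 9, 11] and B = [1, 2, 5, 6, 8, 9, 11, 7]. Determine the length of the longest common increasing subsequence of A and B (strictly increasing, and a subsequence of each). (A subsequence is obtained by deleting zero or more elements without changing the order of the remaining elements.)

For each value that appears in both, track the longest common increasing run ending there.
The best achievable length is 7; one witness is 1, 2, 5, 6, 8, 9, 11 (A-positions 1,4,5,6,7,8,9, B-positions 1,2,3,4,5,6,7).

7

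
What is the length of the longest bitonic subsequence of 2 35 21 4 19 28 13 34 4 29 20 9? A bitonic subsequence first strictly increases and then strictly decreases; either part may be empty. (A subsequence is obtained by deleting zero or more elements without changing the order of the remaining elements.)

Let inc[i] be the LIS ending at i and dec[i] the longest strictly decreasing subsequence starting at i. inc = [1, 2, 2, 2, 3, 4, 3, 5, 2, 5, 4, 3], dec = [1, 5, 4, 1, 3, 3, 2, 4, 1, 3, 2, 1].
max_i inc[i]+dec[i]−1 = 8, with one witness 2, 4, 19, 28, 34, 29, 20, 9.

8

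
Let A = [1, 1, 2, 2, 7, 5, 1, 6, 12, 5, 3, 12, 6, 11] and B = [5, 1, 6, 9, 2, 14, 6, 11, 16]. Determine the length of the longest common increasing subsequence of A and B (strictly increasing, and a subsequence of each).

4

For each value that appears in both, track the longest common increasing run ending there.
The best achievable length is 4; one witness is 1, 2, 6, 11 (A-positions 1,3,8,14, B-positions 2,5,7,8).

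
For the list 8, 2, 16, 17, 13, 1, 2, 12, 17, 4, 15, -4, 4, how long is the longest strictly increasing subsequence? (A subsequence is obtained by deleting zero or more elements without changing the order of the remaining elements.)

4

Scanning left to right, the best length ending at each element is: 8→1, 2→1, 16→2, 17→3, 13→2, 1→1, 2→2, 12→3, 17→4, 4→3, 15→4, -4→1, 4→3.
So the longest increasing subsequence has length 4, e.g. 1, 2, 12, 17.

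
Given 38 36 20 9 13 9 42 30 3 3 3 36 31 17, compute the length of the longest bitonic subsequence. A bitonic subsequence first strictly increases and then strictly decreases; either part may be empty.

Let inc[i] be the LIS ending at i and dec[i] the longest strictly decreasing subsequence starting at i. inc = [1, 1, 1, 1, 2, 1, 3, 3, 1, 1, 1, 4, 4, 3], dec = [6, 5, 4, 2, 3, 2, 4, 2, 1, 1, 1, 3, 2, 1].
max_i inc[i]+dec[i]−1 = 6, with one witness 38, 36, 20, 13, 9, 3.

6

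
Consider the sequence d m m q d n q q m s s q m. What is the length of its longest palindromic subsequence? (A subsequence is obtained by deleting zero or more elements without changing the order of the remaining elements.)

7

One longest palindromic subsequence is mmqqqmm (positions 2,3,4,7,8,9,13); it reads the same forward and backward, and the interval DP gives dp[1][13] = 7.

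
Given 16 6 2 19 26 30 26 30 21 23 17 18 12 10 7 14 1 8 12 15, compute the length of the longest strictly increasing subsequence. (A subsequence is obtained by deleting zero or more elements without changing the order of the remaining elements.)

Scanning left to right, the best length ending at each element is: 16→1, 6→1, 2→1, 19→2, 26→3, 30→4, 26→3, 30→4, 21→3, 23→4, 17→2, 18→3, 12→2, 10→2, 7→2, 14→3, 1→1, 8→3, 12→4, 15→5.
So the longest increasing subsequence has length 5, e.g. 6, 7, 8, 12, 15.

5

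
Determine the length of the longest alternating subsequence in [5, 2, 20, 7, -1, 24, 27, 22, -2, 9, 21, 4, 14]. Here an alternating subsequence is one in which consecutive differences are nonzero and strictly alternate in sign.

9

A longest alternating subsequence is 5, 2, 20, 7, 24, -2, 9, 4, 14 (positions 1,2,3,4,6,9,10,12,13); its 8 consecutive differences strictly alternate in sign, and length 9 is optimal.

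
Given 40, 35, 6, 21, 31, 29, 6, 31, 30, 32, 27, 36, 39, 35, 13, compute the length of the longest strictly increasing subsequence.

7

Let dp[i] be the longest increasing subsequence ending at position i. Then dp = [1, 1, 1, 2, 3, 3, 1, 4, 4, 5, 3, 6, 7, 6, 2].
The maximum is 7; one witness is 6, 21, 29, 31, 32, 36, 39 at positions 3,4,6,8,10,12,13.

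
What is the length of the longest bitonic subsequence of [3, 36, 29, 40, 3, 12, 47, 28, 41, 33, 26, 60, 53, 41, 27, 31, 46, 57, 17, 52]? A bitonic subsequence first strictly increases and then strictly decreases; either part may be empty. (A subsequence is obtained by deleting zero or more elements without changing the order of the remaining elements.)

Let inc[i] be the LIS ending at i and dec[i] the longest strictly decreasing subsequence starting at i. inc = [1, 2, 2, 3, 1, 2, 4, 3, 4, 4, 3, 5, 5, 5, 4, 5, 6, 7, 3, 7], dec = [1, 5, 4, 4, 1, 1, 5, 3, 4, 3, 2, 5, 4, 3, 2, 2, 2, 2, 1, 1].
max_i inc[i]+dec[i]−1 = 9, with one witness 3, 36, 40, 47, 60, 53, 41, 31, 17.

9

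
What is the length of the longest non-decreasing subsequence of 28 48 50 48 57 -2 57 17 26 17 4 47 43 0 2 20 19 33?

Scanning left to right, the best length ending at each element is: 28→1, 48→2, 50→3, 48→3, 57→4, -2→1, 57→5, 17→2, 26→3, 17→3, 4→2, 47→4, 43→4, 0→2, 2→3, 20→4, 19→4, 33→5.
So the longest non-decreasing subsequence has length 5, e.g. 28, 48, 50, 57, 57.

5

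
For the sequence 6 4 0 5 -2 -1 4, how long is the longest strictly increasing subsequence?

Let dp[i] be the longest increasing subsequence ending at position i. Then dp = [1, 1, 1, 2, 1, 2, 3].
The maximum is 3; one witness is -2, -1, 4 at positions 5,6,7.

3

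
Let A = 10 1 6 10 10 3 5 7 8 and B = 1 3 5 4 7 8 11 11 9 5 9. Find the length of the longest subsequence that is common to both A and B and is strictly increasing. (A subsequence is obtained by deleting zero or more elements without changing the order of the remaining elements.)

For each value that appears in both, track the longest common increasing run ending there.
The best achievable length is 5; one witness is 1, 3, 5, 7, 8 (A-positions 2,6,7,8,9, B-positions 1,2,3,5,6).

5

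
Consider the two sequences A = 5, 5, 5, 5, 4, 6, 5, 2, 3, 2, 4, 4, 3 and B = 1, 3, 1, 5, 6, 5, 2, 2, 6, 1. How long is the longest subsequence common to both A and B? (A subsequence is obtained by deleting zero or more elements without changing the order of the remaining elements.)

A longest common subsequence is 5, 6, 5, 2, 2 (length 5); the LCS DP confirms no longer common subsequence exists.

5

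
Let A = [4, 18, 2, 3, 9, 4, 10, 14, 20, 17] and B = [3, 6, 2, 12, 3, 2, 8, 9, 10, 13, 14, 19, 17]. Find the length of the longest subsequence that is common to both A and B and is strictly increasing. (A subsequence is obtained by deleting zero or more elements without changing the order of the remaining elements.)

A longest common strictly increasing subsequence is 2, 3, 9, 10, 14, 17 (length 6); it appears in order in both A and B, and no longer such subsequence exists.

6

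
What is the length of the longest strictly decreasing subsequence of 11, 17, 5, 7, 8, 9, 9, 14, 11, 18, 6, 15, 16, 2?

5

One longest decreasing subsequence is 17, 14, 11, 6, 2 (positions 2,8,9,11,14), of length 5; no longer one exists.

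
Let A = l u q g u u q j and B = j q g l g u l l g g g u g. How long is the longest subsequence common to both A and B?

Backtracking the LCS table gives one alignment: l (A1,B4) → u (A2,B6) → g (A4,B11) → u (A5,B12).
So the longest common subsequence has length 4.

4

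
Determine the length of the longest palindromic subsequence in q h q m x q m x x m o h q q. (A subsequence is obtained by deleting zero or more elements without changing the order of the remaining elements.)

Using dp[i][j] = 2 + dp[i+1][j−1] if the ends match, else max(dp[i+1][j], dp[i][j−1]):
dp[1][14] = 9. A witness is qqmxxxmqq at positions 1,3,4,5,8,9,10,13,14.

9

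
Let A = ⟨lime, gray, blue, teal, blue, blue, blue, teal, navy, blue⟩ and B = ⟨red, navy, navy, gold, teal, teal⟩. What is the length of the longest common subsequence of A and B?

Backtracking the LCS table gives one alignment: teal (A4,B5) → teal (A8,B6).
So the longest common subsequence has length 2.

2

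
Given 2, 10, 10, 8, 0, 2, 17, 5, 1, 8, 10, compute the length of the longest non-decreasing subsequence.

Scanning left to right, the best length ending at each element is: 2→1, 10→2, 10→3, 8→2, 0→1, 2→2, 17→4, 5→3, 1→2, 8→4, 10→5.
So the longest non-decreasing subsequence has length 5, e.g. 2, 2, 5, 8, 10.

5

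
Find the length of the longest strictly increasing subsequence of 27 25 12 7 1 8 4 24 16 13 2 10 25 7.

Let dp[i] be the longest increasing subsequence ending at position i. Then dp = [1, 1, 1, 1, 1, 2, 2, 3, 3, 3, 2, 3, 4, 3].
The maximum is 4; one witness is 7, 8, 24, 25 at positions 4,6,8,13.

4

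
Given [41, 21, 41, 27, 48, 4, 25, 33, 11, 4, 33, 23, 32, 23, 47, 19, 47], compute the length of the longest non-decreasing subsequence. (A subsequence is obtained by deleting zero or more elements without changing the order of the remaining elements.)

6

Scanning left to right, the best length ending at each element is: 41→1, 21→1, 41→2, 27→2, 48→3, 4→1, 25→2, 33→3, 11→2, 4→2, 33→4, 23→3, 32→4, 23→4, 47→5, 19→3, 47→6.
So the longest non-decreasing subsequence has length 6, e.g. 21, 27, 33, 33, 47, 47.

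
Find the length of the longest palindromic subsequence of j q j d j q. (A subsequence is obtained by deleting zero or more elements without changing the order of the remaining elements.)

5

One longest palindromic subsequence is qjdjq (positions 2,3,4,5,6); it reads the same forward and backward, and the interval DP gives dp[1][6] = 5.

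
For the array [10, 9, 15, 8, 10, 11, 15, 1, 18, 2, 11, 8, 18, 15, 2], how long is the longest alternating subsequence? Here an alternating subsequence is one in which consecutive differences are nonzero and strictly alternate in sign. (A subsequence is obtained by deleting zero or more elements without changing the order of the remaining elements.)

A longest alternating subsequence is 10, 9, 15, 8, 10, 1, 18, 2, 11, 8, 18, 15 (positions 1,2,3,4,5,8,9,10,11,12,13,14); its 11 consecutive differences strictly alternate in sign, and length 12 is optimal.

12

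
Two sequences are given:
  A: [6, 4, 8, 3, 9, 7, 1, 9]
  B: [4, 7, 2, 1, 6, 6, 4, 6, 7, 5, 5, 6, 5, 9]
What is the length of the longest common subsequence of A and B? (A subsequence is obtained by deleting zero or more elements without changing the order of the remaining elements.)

A longest common subsequence is 6, 4, 7, 9 (length 4); the LCS DP confirms no longer common subsequence exists.

4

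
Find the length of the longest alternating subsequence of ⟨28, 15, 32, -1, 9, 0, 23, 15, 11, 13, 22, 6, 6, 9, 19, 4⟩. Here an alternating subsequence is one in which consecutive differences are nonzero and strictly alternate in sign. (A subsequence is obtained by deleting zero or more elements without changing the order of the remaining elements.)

A longest alternating subsequence is 28, 15, 32, -1, 9, 0, 23, 11, 13, 6, 9, 4 (positions 1,2,3,4,5,6,7,9,10,12,14,16); its 11 consecutive differences strictly alternate in sign, and length 12 is optimal.

12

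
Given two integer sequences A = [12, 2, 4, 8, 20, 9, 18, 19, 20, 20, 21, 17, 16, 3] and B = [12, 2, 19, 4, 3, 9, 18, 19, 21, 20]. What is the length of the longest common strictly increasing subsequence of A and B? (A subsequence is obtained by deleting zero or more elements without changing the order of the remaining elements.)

A longest common strictly increasing subsequence is 2, 4, 9, 18, 19, 21 (length 6); it appears in order in both A and B, and no longer such subsequence exists.

6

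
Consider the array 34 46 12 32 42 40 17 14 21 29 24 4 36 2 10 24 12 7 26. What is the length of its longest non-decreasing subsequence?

Scanning left to right, the best length ending at each element is: 34→1, 46→2, 12→1, 32→2, 42→3, 40→3, 17→2, 14→2, 21→3, 29→4, 24→4, 4→1, 36→5, 2→1, 10→2, 24→5, 12→3, 7→2, 26→6.
So the longest non-decreasing subsequence has length 6, e.g. 12, 17, 21, 24, 24, 26.

6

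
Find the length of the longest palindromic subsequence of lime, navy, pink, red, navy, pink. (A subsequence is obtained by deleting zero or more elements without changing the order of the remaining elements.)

3

Using dp[i][j] = 2 + dp[i+1][j−1] if the ends match, else max(dp[i+1][j], dp[i][j−1]):
dp[1][6] = 3. A witness is pink navy pink at positions 3,5,6.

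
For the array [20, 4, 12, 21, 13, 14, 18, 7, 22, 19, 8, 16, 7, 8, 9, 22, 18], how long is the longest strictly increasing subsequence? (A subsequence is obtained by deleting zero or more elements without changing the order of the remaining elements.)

7

Scanning left to right, the best length ending at each element is: 20→1, 4→1, 12→2, 21→3, 13→3, 14→4, 18→5, 7→2, 22→6, 19→6, 8→3, 16→5, 7→2, 8→3, 9→4, 22→7, 18→6.
So the longest increasing subsequence has length 7, e.g. 4, 12, 13, 14, 18, 19, 22.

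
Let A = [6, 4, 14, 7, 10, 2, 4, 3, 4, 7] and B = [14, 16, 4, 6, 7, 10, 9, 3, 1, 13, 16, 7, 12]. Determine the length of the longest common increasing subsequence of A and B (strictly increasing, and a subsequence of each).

3

For each value that appears in both, track the longest common increasing run ending there.
The best achievable length is 3; one witness is 4, 7, 10 (A-positions 2,4,5, B-positions 3,5,6).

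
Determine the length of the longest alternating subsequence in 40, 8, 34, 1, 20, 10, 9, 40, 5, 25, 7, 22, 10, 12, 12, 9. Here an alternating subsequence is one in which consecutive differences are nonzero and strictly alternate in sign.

Track the best alternating length ending on an up-step vs a down-step at each position: up/down = 1/1, 1/2, 3/2, 1/4, 5/4, 5/6, 5/6, 7/1, 5/8, 9/8, 9/10, 11/10, 11/12, 13/12, 13/12, 11/14.
The maximum over both is 14; one such subsequence is 40, 8, 34, 1, 20, 10, 40, 5, 25, 7, 22, 10, 12, 9.

14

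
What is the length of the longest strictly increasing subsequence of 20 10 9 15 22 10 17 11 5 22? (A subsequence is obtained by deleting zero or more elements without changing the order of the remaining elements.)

Scanning left to right, the best length ending at each element is: 20→1, 10→1, 9→1, 15→2, 22→3, 10→2, 17→3, 11→3, 5→1, 22→4.
So the longest increasing subsequence has length 4, e.g. 10, 15, 17, 22.

4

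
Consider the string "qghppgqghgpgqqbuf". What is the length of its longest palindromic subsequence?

Using dp[i][j] = 2 + dp[i+1][j−1] if the ends match, else max(dp[i+1][j], dp[i][j−1]):
dp[1][17] = 9. A witness is qgpghgpgq at positions 1,2,4,6,9,10,11,12,14.

9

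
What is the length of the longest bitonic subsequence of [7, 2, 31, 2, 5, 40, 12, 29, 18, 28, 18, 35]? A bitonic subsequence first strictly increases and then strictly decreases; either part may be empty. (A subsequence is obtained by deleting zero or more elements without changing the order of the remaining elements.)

Let inc[i] be the LIS ending at i and dec[i] the longest strictly decreasing subsequence starting at i. inc = [1, 1, 2, 1, 2, 3, 3, 4, 4, 5, 4, 6], dec = [2, 1, 4, 1, 1, 4, 1, 3, 1, 2, 1, 1].
max_i inc[i]+dec[i]−1 = 6, with one witness 7, 31, 40, 29, 28, 18.

6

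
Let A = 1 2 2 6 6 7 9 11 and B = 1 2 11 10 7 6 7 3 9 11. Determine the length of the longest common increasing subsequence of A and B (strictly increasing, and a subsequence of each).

6

A longest common strictly increasing subsequence is 1, 2, 6, 7, 9, 11 (length 6); it appears in order in both A and B, and no longer such subsequence exists.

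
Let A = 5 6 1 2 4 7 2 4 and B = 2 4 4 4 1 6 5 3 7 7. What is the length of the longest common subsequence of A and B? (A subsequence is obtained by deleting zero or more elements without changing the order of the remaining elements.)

A longest common subsequence is 2, 4, 7 (length 3); the LCS DP confirms no longer common subsequence exists.

3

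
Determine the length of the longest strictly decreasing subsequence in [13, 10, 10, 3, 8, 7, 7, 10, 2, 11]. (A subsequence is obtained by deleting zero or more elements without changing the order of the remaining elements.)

Scanning left to right, the best length ending at each element is: 13→1, 10→2, 10→2, 3→3, 8→3, 7→4, 7→4, 10→2, 2→5, 11→2.
So the longest decreasing subsequence has length 5, e.g. 13, 10, 8, 7, 2.

5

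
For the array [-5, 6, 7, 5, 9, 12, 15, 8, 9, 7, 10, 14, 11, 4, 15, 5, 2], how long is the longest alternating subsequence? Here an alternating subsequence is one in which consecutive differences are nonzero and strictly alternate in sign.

Track the best alternating length ending on an up-step vs a down-step at each position: up/down = 1/1, 2/1, 2/1, 2/3, 4/1, 4/1, 4/1, 4/5, 6/5, 4/7, 8/5, 8/5, 8/9, 2/9, 10/1, 10/11, 2/11.
The maximum over both is 11; one such subsequence is -5, 6, 5, 9, 8, 9, 7, 14, 11, 15, 5.

11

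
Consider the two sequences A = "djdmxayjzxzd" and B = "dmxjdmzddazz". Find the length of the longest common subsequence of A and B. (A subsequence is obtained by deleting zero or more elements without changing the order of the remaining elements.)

7

Backtracking the LCS table gives one alignment: d (A1,B1) → j (A2,B4) → d (A3,B5) → m (A4,B6) → a (A6,B10) → z (A9,B11) → z (A11,B12).
So the longest common subsequence has length 7.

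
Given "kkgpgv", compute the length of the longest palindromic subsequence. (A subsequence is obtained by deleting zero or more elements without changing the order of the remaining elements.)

3

Using dp[i][j] = 2 + dp[i+1][j−1] if the ends match, else max(dp[i+1][j], dp[i][j−1]):
dp[1][6] = 3. A witness is gpg at positions 3,4,5.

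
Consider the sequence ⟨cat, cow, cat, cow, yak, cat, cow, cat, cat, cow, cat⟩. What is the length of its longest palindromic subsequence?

One longest palindromic subsequence is cat cow cat cat cow cat cat cow cat (positions 1,2,3,6,7,8,9,10,11); it reads the same forward and backward, and the interval DP gives dp[1][11] = 9.

9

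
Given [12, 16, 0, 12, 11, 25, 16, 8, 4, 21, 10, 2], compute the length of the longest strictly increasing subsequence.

Scanning left to right, the best length ending at each element is: 12→1, 16→2, 0→1, 12→2, 11→2, 25→3, 16→3, 8→2, 4→2, 21→4, 10→3, 2→2.
So the longest increasing subsequence has length 4, e.g. 0, 12, 16, 21.

4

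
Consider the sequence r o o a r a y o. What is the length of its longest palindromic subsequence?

One longest palindromic subsequence is oarao (positions 2,4,5,6,8); it reads the same forward and backward, and the interval DP gives dp[1][8] = 5.

5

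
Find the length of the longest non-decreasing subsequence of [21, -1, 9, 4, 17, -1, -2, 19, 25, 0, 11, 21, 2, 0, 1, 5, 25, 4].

7

Scanning left to right, the best length ending at each element is: 21→1, -1→1, 9→2, 4→2, 17→3, -1→2, -2→1, 19→4, 25→5, 0→3, 11→4, 21→5, 2→4, 0→4, 1→5, 5→6, 25→7, 4→6.
So the longest non-decreasing subsequence has length 7, e.g. -1, -1, 0, 0, 1, 5, 25.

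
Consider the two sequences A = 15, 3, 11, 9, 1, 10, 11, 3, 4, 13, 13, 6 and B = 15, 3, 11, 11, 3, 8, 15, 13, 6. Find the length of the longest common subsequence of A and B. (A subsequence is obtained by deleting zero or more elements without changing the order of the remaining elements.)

A longest common subsequence is 15, 3, 11, 11, 3, 13, 6 (length 7); the LCS DP confirms no longer common subsequence exists.

7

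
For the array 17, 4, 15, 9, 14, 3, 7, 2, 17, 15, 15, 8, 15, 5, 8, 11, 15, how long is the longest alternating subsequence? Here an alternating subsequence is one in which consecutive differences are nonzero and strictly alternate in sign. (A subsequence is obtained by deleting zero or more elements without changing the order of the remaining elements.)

13

Track the best alternating length ending on an up-step vs a down-step at each position: up/down = 1/1, 1/2, 3/2, 3/4, 5/4, 1/6, 7/6, 1/8, 9/1, 9/10, 9/10, 9/10, 11/10, 9/12, 13/12, 13/12, 13/10.
The maximum over both is 13; one such subsequence is 17, 4, 15, 9, 14, 3, 7, 2, 17, 8, 15, 5, 8.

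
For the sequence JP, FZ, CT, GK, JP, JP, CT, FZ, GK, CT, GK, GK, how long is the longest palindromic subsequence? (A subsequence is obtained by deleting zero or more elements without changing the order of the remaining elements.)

6

One longest palindromic subsequence is CT GK JP JP GK CT (positions 3,4,5,6,9,10); it reads the same forward and backward, and the interval DP gives dp[1][12] = 6.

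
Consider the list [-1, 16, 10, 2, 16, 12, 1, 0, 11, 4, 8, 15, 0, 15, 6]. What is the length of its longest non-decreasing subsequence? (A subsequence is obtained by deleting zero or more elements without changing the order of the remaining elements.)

One longest non-decreasing subsequence is -1, 2, 4, 8, 15, 15 (positions 1,4,10,11,12,14), of length 6; no longer one exists.

6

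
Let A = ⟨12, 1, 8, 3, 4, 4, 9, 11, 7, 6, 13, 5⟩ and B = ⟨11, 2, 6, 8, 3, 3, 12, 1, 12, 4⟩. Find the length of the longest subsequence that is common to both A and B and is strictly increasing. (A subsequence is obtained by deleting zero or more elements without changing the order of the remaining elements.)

2

For each value that appears in both, track the longest common increasing run ending there.
The best achievable length is 2; one witness is 3, 4 (A-positions 4,5, B-positions 5,10).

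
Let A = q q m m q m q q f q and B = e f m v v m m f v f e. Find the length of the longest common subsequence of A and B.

Backtracking the LCS table gives one alignment: m (A3,B3) → m (A4,B6) → m (A6,B7) → f (A9,B10).
So the longest common subsequence has length 4.

4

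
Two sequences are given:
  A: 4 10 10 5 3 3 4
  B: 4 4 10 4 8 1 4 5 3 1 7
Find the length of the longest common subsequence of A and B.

4

A longest common subsequence is 4, 10, 5, 3 (length 4); the LCS DP confirms no longer common subsequence exists.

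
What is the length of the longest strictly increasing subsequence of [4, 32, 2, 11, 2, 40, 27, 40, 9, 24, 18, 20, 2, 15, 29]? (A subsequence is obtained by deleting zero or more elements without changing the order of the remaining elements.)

Let dp[i] be the longest increasing subsequence ending at position i. Then dp = [1, 2, 1, 2, 1, 3, 3, 4, 2, 3, 3, 4, 1, 3, 5].
The maximum is 5; one witness is 4, 11, 18, 20, 29 at positions 1,4,11,12,15.

5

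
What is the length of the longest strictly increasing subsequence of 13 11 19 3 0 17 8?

2

One longest increasing subsequence is 13, 19 (positions 1,3), of length 2; no longer one exists.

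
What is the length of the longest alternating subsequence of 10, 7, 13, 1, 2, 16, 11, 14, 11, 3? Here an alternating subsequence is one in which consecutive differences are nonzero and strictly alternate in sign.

8

Track the best alternating length ending on an up-step vs a down-step at each position: up/down = 1/1, 1/2, 3/1, 1/4, 5/4, 5/1, 5/6, 7/6, 5/8, 5/8.
The maximum over both is 8; one such subsequence is 10, 7, 13, 1, 16, 11, 14, 11.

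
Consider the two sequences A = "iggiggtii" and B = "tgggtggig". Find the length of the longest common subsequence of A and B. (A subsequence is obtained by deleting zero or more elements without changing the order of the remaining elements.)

A longest common subsequence is ggggi (length 5); the LCS DP confirms no longer common subsequence exists.

5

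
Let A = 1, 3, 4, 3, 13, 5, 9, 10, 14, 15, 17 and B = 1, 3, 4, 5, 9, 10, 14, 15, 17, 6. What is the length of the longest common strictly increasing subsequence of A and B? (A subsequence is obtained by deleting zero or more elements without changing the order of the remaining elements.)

9

A longest common strictly increasing subsequence is 1, 3, 4, 5, 9, 10, 14, 15, 17 (length 9); it appears in order in both A and B, and no longer such subsequence exists.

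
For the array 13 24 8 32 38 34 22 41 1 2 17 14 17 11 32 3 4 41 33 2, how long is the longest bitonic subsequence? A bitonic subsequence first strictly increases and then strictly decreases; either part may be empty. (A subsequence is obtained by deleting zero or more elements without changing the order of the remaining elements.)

One longest bitonic subsequence is 13, 24, 32, 38, 34, 22, 17, 14, 11, 4, 2 (positions 1,2,4,5,6,7,11,12,14,17,20): it rises to 38 then falls. Length 11 is optimal.

11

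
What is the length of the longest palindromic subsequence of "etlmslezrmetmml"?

7

Using dp[i][j] = 2 + dp[i+1][j−1] if the ends match, else max(dp[i+1][j], dp[i][j−1]):
dp[1][15] = 7. A witness is lmmtmml at positions 3,4,10,12,13,14,15.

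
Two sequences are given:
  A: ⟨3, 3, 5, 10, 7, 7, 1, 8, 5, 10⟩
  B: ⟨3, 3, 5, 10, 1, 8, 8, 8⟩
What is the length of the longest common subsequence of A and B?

A longest common subsequence is 3, 3, 5, 10, 1, 8 (length 6); the LCS DP confirms no longer common subsequence exists.

6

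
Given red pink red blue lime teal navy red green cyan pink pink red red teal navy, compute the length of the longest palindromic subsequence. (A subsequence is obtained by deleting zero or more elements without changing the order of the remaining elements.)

One longest palindromic subsequence is red pink red navy red pink red (positions 1,2,3,7,8,12,14); it reads the same forward and backward, and the interval DP gives dp[1][16] = 7.

7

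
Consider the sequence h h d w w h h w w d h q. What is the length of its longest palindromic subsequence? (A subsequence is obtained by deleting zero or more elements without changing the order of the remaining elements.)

One longest palindromic subsequence is hdwwhhwwdh (positions 2,3,4,5,6,7,8,9,10,11); it reads the same forward and backward, and the interval DP gives dp[1][12] = 10.

10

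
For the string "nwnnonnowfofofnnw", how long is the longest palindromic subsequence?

11

One longest palindromic subsequence is wnnfofofnnw (positions 2,3,4,10,11,12,13,14,15,16,17); it reads the same forward and backward, and the interval DP gives dp[1][17] = 11.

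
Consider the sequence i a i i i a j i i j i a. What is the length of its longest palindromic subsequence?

Using dp[i][j] = 2 + dp[i+1][j−1] if the ends match, else max(dp[i+1][j], dp[i][j−1]):
dp[1][12] = 9. A witness is aiiijiiia at positions 2,3,4,5,7,8,9,11,12.

9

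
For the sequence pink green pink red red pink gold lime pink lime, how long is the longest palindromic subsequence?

6

One longest palindromic subsequence is pink pink red red pink pink (positions 1,3,4,5,6,9); it reads the same forward and backward, and the interval DP gives dp[1][10] = 6.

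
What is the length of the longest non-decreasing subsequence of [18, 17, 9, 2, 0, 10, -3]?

Scanning left to right, the best length ending at each element is: 18→1, 17→1, 9→1, 2→1, 0→1, 10→2, -3→1.
So the longest non-decreasing subsequence has length 2, e.g. 9, 10.

2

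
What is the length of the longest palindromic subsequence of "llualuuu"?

One longest palindromic subsequence is uuuu (positions 3,6,7,8); it reads the same forward and backward, and the interval DP gives dp[1][8] = 4.

4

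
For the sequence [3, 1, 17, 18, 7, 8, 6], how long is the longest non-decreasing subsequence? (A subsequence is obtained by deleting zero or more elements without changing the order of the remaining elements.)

Let dp[i] be the longest non-decreasing subsequence ending at position i. Then dp = [1, 1, 2, 3, 2, 3, 2].
The maximum is 3; one witness is 3, 17, 18 at positions 1,3,4.

3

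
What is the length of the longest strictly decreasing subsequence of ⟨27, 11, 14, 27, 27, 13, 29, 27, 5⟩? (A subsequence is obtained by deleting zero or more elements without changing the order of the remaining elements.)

Scanning left to right, the best length ending at each element is: 27→1, 11→2, 14→2, 27→1, 27→1, 13→3, 29→1, 27→2, 5→4.
So the longest decreasing subsequence has length 4, e.g. 27, 14, 13, 5.

4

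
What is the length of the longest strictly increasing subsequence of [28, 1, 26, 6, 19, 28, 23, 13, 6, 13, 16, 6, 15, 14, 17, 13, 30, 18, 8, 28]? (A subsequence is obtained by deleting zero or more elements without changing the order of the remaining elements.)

Scanning left to right, the best length ending at each element is: 28→1, 1→1, 26→2, 6→2, 19→3, 28→4, 23→4, 13→3, 6→2, 13→3, 16→4, 6→2, 15→4, 14→4, 17→5, 13→3, 30→6, 18→6, 8→3, 28→7.
So the longest increasing subsequence has length 7, e.g. 1, 6, 13, 16, 17, 18, 28.

7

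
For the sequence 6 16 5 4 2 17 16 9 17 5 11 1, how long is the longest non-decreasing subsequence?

4

Let dp[i] be the longest non-decreasing subsequence ending at position i. Then dp = [1, 2, 1, 1, 1, 3, 3, 2, 4, 2, 3, 1].
The maximum is 4; one witness is 6, 16, 17, 17 at positions 1,2,6,9.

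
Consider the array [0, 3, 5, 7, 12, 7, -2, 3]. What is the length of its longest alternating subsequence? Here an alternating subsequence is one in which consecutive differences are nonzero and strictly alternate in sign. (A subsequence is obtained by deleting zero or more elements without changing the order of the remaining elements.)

A longest alternating subsequence is 0, 3, -2, 3 (positions 1,2,7,8); its 3 consecutive differences strictly alternate in sign, and length 4 is optimal.

4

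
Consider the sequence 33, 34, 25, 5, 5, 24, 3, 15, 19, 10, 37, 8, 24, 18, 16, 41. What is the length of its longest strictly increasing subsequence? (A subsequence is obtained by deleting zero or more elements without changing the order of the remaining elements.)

Scanning left to right, the best length ending at each element is: 33→1, 34→2, 25→1, 5→1, 5→1, 24→2, 3→1, 15→2, 19→3, 10→2, 37→4, 8→2, 24→4, 18→3, 16→3, 41→5.
So the longest increasing subsequence has length 5, e.g. 5, 15, 19, 37, 41.

5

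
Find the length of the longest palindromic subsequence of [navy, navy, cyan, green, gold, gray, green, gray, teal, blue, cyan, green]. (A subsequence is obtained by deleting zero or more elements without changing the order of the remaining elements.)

5

One longest palindromic subsequence is green gray green gray green (positions 4,6,7,8,12); it reads the same forward and backward, and the interval DP gives dp[1][12] = 5.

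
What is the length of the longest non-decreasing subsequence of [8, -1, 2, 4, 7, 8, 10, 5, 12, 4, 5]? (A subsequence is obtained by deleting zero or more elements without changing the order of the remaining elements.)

7

One longest non-decreasing subsequence is -1, 2, 4, 7, 8, 10, 12 (positions 2,3,4,5,6,7,9), of length 7; no longer one exists.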